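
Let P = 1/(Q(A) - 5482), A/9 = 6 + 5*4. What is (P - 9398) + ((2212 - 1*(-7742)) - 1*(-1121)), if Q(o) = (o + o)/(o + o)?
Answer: 9191636/5481 ≈ 1677.0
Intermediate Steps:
A = 234 (A = 9*(6 + 5*4) = 9*(6 + 20) = 9*26 = 234)
Q(o) = 1 (Q(o) = (2*o)/((2*o)) = (2*o)*(1/(2*o)) = 1)
P = -1/5481 (P = 1/(1 - 5482) = 1/(-5481) = -1/5481 ≈ -0.00018245)
(P - 9398) + ((2212 - 1*(-7742)) - 1*(-1121)) = (-1/5481 - 9398) + ((2212 - 1*(-7742)) - 1*(-1121)) = -51510439/5481 + ((2212 + 7742) + 1121) = -51510439/5481 + (9954 + 1121) = -51510439/5481 + 11075 = 9191636/5481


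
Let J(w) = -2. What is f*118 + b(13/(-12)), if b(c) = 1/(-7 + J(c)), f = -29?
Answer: -30799/9 ≈ -3422.1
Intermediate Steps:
b(c) = -1/9 (b(c) = 1/(-7 - 2) = 1/(-9) = -1/9)
f*118 + b(13/(-12)) = -29*118 - 1/9 = -3422 - 1/9 = -30799/9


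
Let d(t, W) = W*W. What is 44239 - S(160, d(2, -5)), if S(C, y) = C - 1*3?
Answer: 44082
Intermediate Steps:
d(t, W) = W²
S(C, y) = -3 + C (S(C, y) = C - 3 = -3 + C)
44239 - S(160, d(2, -5)) = 44239 - (-3 + 160) = 44239 - 1*157 = 44239 - 157 = 44082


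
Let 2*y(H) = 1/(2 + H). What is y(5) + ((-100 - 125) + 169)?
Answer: -783/14 ≈ -55.929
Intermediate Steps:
y(H) = 1/(2*(2 + H))
y(5) + ((-100 - 125) + 169) = 1/(2*(2 + 5)) + ((-100 - 125) + 169) = (½)/7 + (-225 + 169) = (½)*(⅐) - 56 = 1/14 - 56 = -783/14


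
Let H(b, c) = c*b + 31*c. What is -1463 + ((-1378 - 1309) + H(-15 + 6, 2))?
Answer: -4106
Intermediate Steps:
H(b, c) = 31*c + b*c (H(b, c) = b*c + 31*c = 31*c + b*c)
-1463 + ((-1378 - 1309) + H(-15 + 6, 2)) = -1463 + ((-1378 - 1309) + 2*(31 + (-15 + 6))) = -1463 + (-2687 + 2*(31 - 9)) = -1463 + (-2687 + 2*22) = -1463 + (-2687 + 44) = -1463 - 2643 = -4106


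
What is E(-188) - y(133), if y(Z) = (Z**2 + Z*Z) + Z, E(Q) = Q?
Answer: -35699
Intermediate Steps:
y(Z) = Z + 2*Z**2 (y(Z) = (Z**2 + Z**2) + Z = 2*Z**2 + Z = Z + 2*Z**2)
E(-188) - y(133) = -188 - 133*(1 + 2*133) = -188 - 133*(1 + 266) = -188 - 133*267 = -188 - 1*35511 = -188 - 35511 = -35699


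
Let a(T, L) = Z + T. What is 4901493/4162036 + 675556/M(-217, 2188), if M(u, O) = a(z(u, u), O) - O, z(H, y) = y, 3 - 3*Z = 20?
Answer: -524976098667/1881240272 ≈ -279.06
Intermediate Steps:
Z = -17/3 (Z = 1 - ⅓*20 = 1 - 20/3 = -17/3 ≈ -5.6667)
a(T, L) = -17/3 + T
M(u, O) = -17/3 + u - O (M(u, O) = (-17/3 + u) - O = -17/3 + u - O)
4901493/4162036 + 675556/M(-217, 2188) = 4901493/4162036 + 675556/(-17/3 - 217 - 1*2188) = 4901493*(1/4162036) + 675556/(-17/3 - 217 - 2188) = 4901493/4162036 + 675556/(-7232/3) = 4901493/4162036 + 675556*(-3/7232) = 4901493/4162036 - 506667/1808 = -524976098667/1881240272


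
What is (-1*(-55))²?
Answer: 3025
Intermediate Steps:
(-1*(-55))² = 55² = 3025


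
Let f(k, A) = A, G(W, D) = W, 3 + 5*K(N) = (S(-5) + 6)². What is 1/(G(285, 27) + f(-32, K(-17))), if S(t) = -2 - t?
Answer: 5/1503 ≈ 0.0033267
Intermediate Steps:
K(N) = 78/5 (K(N) = -⅗ + ((-2 - 1*(-5)) + 6)²/5 = -⅗ + ((-2 + 5) + 6)²/5 = -⅗ + (3 + 6)²/5 = -⅗ + (⅕)*9² = -⅗ + (⅕)*81 = -⅗ + 81/5 = 78/5)
1/(G(285, 27) + f(-32, K(-17))) = 1/(285 + 78/5) = 1/(1503/5) = 5/1503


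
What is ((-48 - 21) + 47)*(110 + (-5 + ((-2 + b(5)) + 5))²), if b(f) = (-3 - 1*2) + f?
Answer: -2508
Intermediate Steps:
b(f) = -5 + f (b(f) = (-3 - 2) + f = -5 + f)
((-48 - 21) + 47)*(110 + (-5 + ((-2 + b(5)) + 5))²) = ((-48 - 21) + 47)*(110 + (-5 + ((-2 + (-5 + 5)) + 5))²) = (-69 + 47)*(110 + (-5 + ((-2 + 0) + 5))²) = -22*(110 + (-5 + (-2 + 5))²) = -22*(110 + (-5 + 3)²) = -22*(110 + (-2)²) = -22*(110 + 4) = -22*114 = -2508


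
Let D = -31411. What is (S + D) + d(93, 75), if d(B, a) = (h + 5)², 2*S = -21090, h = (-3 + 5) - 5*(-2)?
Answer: -41667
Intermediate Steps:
h = 12 (h = 2 + 10 = 12)
S = -10545 (S = (½)*(-21090) = -10545)
d(B, a) = 289 (d(B, a) = (12 + 5)² = 17² = 289)
(S + D) + d(93, 75) = (-10545 - 31411) + 289 = -41956 + 289 = -41667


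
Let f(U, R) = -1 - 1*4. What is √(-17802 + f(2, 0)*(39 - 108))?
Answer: 23*I*√33 ≈ 132.13*I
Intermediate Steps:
f(U, R) = -5 (f(U, R) = -1 - 4 = -5)
√(-17802 + f(2, 0)*(39 - 108)) = √(-17802 - 5*(39 - 108)) = √(-17802 - 5*(-69)) = √(-17802 + 345) = √(-17457) = 23*I*√33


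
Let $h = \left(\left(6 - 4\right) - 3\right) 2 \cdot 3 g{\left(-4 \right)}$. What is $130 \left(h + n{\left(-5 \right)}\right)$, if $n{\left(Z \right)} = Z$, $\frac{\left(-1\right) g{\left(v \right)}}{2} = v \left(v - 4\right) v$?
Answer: $-200330$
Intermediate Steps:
$g{\left(v \right)} = - 2 v^{2} \left(-4 + v\right)$ ($g{\left(v \right)} = - 2 v \left(v - 4\right) v = - 2 v \left(-4 + v\right) v = - 2 v^{2} \left(-4 + v\right)$)
$h = -1536$ ($h = \left(\left(6 - 4\right) - 3\right) 2 \cdot 3 \cdot 2 \left(-4\right)^{2} \left(4 - -4\right) = \left(2 - 3\right) 2 \cdot 3 \cdot 2 \cdot 16 \left(4 + 4\right) = \left(-1\right) 2 \cdot 3 \cdot 2 \cdot 16 \cdot 8 = \left(-2\right) 3 \cdot 256 = \left(-6\right) 256 = -1536$)
$130 \left(h + n{\left(-5 \right)}\right) = 130 \left(-1536 - 5\right) = 130 \left(-1541\right) = -200330$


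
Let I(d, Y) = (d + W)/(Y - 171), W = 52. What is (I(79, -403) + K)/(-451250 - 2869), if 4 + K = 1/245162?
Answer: 148751900/15976245646893 ≈ 9.3108e-6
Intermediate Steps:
I(d, Y) = (52 + d)/(-171 + Y) (I(d, Y) = (d + 52)/(Y - 171) = (52 + d)/(-171 + Y))
K = -980647/245162 (K = -4 + 1/245162 = -980647/245162 ≈ -4.0000)
(I(79, -403) + K)/(-451250 - 2869) = ((52 + 79)/(-171 - 403) - 980647/245162)/(-451250 - 2869) = (131/(-574) - 980647/245162)/(-454119) = (-1/574*131 - 980647/245162)*(-1/454119) = (-131/574 - 980647/245162)*(-1/454119) = -148751900/35180747*(-1/454119) = 148751900/15976245646893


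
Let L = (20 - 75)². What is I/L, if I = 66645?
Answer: 13329/605 ≈ 22.031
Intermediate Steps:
L = 3025 (L = (-55)² = 3025)
I/L = 66645/3025 = 66645*(1/3025) = 13329/605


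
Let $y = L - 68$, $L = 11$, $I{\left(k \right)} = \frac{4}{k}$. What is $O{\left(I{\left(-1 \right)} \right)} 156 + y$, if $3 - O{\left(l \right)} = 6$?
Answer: $-525$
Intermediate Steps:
$O{\left(l \right)} = -3$ ($O{\left(l \right)} = 3 - 6 = -3$)
$y = -57$ ($y = 11 - 68 = -57$)
$O{\left(I{\left(-1 \right)} \right)} 156 + y = \left(-3\right) 156 - 57 = -468 - 57 = -525$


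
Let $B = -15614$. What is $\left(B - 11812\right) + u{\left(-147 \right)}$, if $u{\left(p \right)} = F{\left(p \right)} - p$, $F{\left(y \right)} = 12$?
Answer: $-27267$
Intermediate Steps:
$u{\left(p \right)} = 12 - p$
$\left(B - 11812\right) + u{\left(-147 \right)} = \left(-15614 - 11812\right) + \left(12 - -147\right) = -27426 + \left(12 + 147\right) = -27426 + 159 = -27267$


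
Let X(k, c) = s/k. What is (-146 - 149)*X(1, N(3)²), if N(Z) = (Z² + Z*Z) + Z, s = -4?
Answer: 1180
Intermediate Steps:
N(Z) = Z + 2*Z² (N(Z) = (Z² + Z²) + Z = 2*Z² + Z = Z + 2*Z²)
X(k, c) = -4/k
(-146 - 149)*X(1, N(3)²) = (-146 - 149)*(-4/1) = -(-1180) = -295*(-4) = 1180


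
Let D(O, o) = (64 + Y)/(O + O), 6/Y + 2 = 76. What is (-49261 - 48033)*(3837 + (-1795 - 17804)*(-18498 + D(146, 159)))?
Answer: -190545532397988969/5402 ≈ -3.5273e+13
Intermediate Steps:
Y = 3/37 (Y = 6/(-2 + 76) = 6/74 = 6*(1/74) = 3/37 ≈ 0.081081)
D(O, o) = 2371/(74*O) (D(O, o) = (64 + 3/37)/(O + O) = 2371/(37*((2*O))) = 2371*(1/(2*O))/37 = 2371/(74*O))
(-49261 - 48033)*(3837 + (-1795 - 17804)*(-18498 + D(146, 159))) = (-49261 - 48033)*(3837 + (-1795 - 17804)*(-18498 + (2371/74)/146)) = -97294*(3837 - 19599*(-18498 + (2371/74)*(1/146))) = -97294*(3837 - 19599*(-18498 + 2371/10804)) = -97294*(3837 - 19599*(-199850021/10804)) = -97294*(3837 + 3916860561579/10804) = -97294*3916902016527/10804 = -190545532397988969/5402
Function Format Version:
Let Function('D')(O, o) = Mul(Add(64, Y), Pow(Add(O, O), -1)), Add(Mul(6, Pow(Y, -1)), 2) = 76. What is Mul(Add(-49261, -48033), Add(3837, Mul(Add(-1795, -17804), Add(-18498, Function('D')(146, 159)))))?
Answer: Rational(-190545532397988969, 5402) ≈ -3.5273e+13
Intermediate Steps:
Y = Rational(3, 37) (Y = Mul(6, Pow(Add(-2, 76), -1)) = Mul(6, Pow(74, -1)) = Mul(6, Rational(1, 74)) = Rational(3, 37) ≈ 0.081081)
Function('D')(O, o) = Mul(Rational(2371, 74), Pow(O, -1)) (Function('D')(O, o) = Mul(Add(64, Rational(3, 37)), Pow(Add(O, O), -1)) = Mul(Rational(2371, 37), Pow(Mul(2, O), -1)) = Mul(Rational(2371, 37), Mul(Rational(1, 2), Pow(O, -1))) = Mul(Rational(2371, 74), Pow(O, -1)))
Mul(Add(-49261, -48033), Add(3837, Mul(Add(-1795, -17804), Add(-18498, Function('D')(146, 159))))) = Mul(Add(-49261, -48033), Add(3837, Mul(Add(-1795, -17804), Add(-18498, Mul(Rational(2371, 74), Pow(146, -1)))))) = Mul(-97294, Add(3837, Mul(-19599, Add(-18498, Mul(Rational(2371, 74), Rational(1, 146)))))) = Mul(-97294, Add(3837, Mul(-19599, Add(-18498, Rational(2371, 10804))))) = Mul(-97294, Add(3837, Mul(-19599, Rational(-199850021, 10804)))) = Mul(-97294, Add(3837, Rational(3916860561579, 10804))) = Mul(-97294, Rational(3916902016527, 10804)) = Rational(-190545532397988969, 5402)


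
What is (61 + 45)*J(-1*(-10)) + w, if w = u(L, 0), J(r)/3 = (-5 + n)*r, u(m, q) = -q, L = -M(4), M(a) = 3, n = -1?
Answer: -19080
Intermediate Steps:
L = -3 (L = -1*3 = -3)
J(r) = -18*r (J(r) = 3*((-5 - 1)*r) = 3*(-6*r) = -18*r)
w = 0 (w = -1*0 = 0)
(61 + 45)*J(-1*(-10)) + w = (61 + 45)*(-(-18)*(-10)) + 0 = 106*(-18*10) + 0 = 106*(-180) + 0 = -19080 + 0 = -19080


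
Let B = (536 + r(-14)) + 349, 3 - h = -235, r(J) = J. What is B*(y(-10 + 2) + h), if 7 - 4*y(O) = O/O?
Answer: 417209/2 ≈ 2.0860e+5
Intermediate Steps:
h = 238 (h = 3 - 1*(-235) = 3 + 235 = 238)
y(O) = 3/2 (y(O) = 7/4 - O/(4*O) = 7/4 - ¼*1 = 7/4 - ¼ = 3/2)
B = 871 (B = (536 - 14) + 349 = 522 + 349 = 871)
B*(y(-10 + 2) + h) = 871*(3/2 + 238) = 871*(479/2) = 417209/2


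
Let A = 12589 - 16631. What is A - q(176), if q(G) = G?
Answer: -4218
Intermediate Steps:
A = -4042
A - q(176) = -4042 - 1*176 = -4042 - 176 = -4218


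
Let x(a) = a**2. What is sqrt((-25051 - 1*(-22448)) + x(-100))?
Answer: sqrt(7397) ≈ 86.006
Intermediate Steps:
sqrt((-25051 - 1*(-22448)) + x(-100)) = sqrt((-25051 - 1*(-22448)) + (-100)**2) = sqrt((-25051 + 22448) + 10000) = sqrt(-2603 + 10000) = sqrt(7397)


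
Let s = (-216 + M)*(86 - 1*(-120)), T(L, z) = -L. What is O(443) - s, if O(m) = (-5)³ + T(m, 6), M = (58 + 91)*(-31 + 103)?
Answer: -2166040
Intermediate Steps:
M = 10728 (M = 149*72 = 10728)
O(m) = -125 - m (O(m) = (-5)³ - m = -125 - m)
s = 2165472 (s = (-216 + 10728)*(86 - 1*(-120)) = 10512*(86 + 120) = 10512*206 = 2165472)
O(443) - s = (-125 - 1*443) - 1*2165472 = (-125 - 443) - 2165472 = -568 - 2165472 = -2166040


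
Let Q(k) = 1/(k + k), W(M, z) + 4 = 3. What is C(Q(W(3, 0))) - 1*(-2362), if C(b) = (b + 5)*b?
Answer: 9439/4 ≈ 2359.8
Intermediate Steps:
W(M, z) = -1 (W(M, z) = -4 + 3 = -1)
Q(k) = 1/(2*k)
C(b) = b*(5 + b) (C(b) = (5 + b)*b = b*(5 + b))
C(Q(W(3, 0))) - 1*(-2362) = ((1/2)/(-1))*(5 + (1/2)/(-1)) - 1*(-2362) = ((1/2)*(-1))*(5 + (1/2)*(-1)) + 2362 = -(5 - 1/2)/2 + 2362 = -1/2*9/2 + 2362 = -9/4 + 2362 = 9439/4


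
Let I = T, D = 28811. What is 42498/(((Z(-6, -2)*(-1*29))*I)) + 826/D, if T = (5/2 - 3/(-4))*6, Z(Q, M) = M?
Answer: 408448028/10861747 ≈ 37.604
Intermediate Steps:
T = 39/2 (T = (5*(½) - 3*(-¼))*6 = (5/2 + ¾)*6 = (13/4)*6 = 39/2 ≈ 19.500)
I = 39/2 ≈ 19.500
42498/(((Z(-6, -2)*(-1*29))*I)) + 826/D = 42498/((-(-2)*29*(39/2))) + 826/28811 = 42498/((-2*(-29)*(39/2))) + 826*(1/28811) = 42498/((58*(39/2))) + 826/28811 = 42498/1131 + 826/28811 = 42498*(1/1131) + 826/28811 = 14166/377 + 826/28811 = 408448028/10861747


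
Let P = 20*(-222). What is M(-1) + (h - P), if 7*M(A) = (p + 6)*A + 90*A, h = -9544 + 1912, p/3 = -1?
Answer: -22437/7 ≈ -3205.3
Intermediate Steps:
p = -3 (p = 3*(-1) = -3)
h = -7632
P = -4440
M(A) = 93*A/7 (M(A) = ((-3 + 6)*A + 90*A)/7 = (3*A + 90*A)/7 = (93*A)/7 = 93*A/7)
M(-1) + (h - P) = (93/7)*(-1) + (-7632 - 1*(-4440)) = -93/7 + (-7632 + 4440) = -93/7 - 3192 = -22437/7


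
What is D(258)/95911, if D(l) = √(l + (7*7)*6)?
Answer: 2*√138/95911 ≈ 0.00024496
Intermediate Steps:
D(l) = √(294 + l) (D(l) = √(l + 49*6) = √(l + 294) = √(294 + l))
D(258)/95911 = √(294 + 258)/95911 = √552*(1/95911) = (2*√138)*(1/95911) = 2*√138/95911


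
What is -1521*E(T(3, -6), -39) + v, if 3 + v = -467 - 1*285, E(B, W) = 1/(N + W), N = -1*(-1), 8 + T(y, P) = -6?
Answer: -27169/38 ≈ -714.97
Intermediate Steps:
T(y, P) = -14 (T(y, P) = -8 - 6 = -14)
N = 1
E(B, W) = 1/(1 + W)
v = -755 (v = -3 + (-467 - 1*285) = -3 + (-467 - 285) = -3 - 752 = -755)
-1521*E(T(3, -6), -39) + v = -1521/(1 - 39) - 755 = -1521/(-38) - 755 = -1521*(-1/38) - 755 = 1521/38 - 755 = -27169/38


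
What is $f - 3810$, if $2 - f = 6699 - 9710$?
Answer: $-797$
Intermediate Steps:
$f = 3013$ ($f = 2 - \left(6699 - 9710\right) = 2 - -3011 = 2 + 3011 = 3013$)
$f - 3810 = 3013 - 3810 = -797$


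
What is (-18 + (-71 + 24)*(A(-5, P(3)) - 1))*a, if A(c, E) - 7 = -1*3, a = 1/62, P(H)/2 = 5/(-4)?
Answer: -159/62 ≈ -2.5645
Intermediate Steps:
P(H) = -5/2 (P(H) = 2*(5/(-4)) = 2*(5*(-1/4)) = 2*(-5/4) = -5/2)
a = 1/62 ≈ 0.016129
A(c, E) = 4 (A(c, E) = 7 - 1*3 = 7 - 3 = 4)
(-18 + (-71 + 24)*(A(-5, P(3)) - 1))*a = (-18 + (-71 + 24)*(4 - 1))*(1/62) = (-18 - 47*3)*(1/62) = (-18 - 141)*(1/62) = -159*1/62 = -159/62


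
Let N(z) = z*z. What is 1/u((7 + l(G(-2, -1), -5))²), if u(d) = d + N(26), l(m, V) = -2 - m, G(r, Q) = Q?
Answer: 1/712 ≈ 0.0014045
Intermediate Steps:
N(z) = z²
u(d) = 676 + d (u(d) = d + 26² = d + 676 = 676 + d)
1/u((7 + l(G(-2, -1), -5))²) = 1/(676 + (7 + (-2 - 1*(-1)))²) = 1/(676 + (7 + (-2 + 1))²) = 1/(676 + (7 - 1)²) = 1/(676 + 6²) = 1/(676 + 36) = 1/712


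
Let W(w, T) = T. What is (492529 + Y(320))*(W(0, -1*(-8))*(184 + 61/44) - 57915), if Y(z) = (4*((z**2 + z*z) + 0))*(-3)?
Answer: 1219819788321/11 ≈ 1.1089e+11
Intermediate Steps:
Y(z) = -24*z**2 (Y(z) = (4*((z**2 + z**2) + 0))*(-3) = (4*(2*z**2 + 0))*(-3) = (4*(2*z**2))*(-3) = (8*z**2)*(-3) = -24*z**2)
(492529 + Y(320))*(W(0, -1*(-8))*(184 + 61/44) - 57915) = (492529 - 24*320**2)*((-1*(-8))*(184 + 61/44) - 57915) = (492529 - 24*102400)*(8*(184 + 61*(1/44)) - 57915) = (492529 - 2457600)*(8*(184 + 61/44) - 57915) = -1965071*(8*(8157/44) - 57915) = -1965071*(16314/11 - 57915) = -1965071*(-620751/11) = 1219819788321/11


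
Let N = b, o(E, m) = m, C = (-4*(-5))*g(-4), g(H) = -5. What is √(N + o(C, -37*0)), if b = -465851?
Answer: I*√465851 ≈ 682.53*I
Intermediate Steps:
C = -100 (C = -4*(-5)*(-5) = 20*(-5) = -100)
N = -465851
√(N + o(C, -37*0)) = √(-465851 - 37*0) = √(-465851 + 0) = √(-465851) = I*√465851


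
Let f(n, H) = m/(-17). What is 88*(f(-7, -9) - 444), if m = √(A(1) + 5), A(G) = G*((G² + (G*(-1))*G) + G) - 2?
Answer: -664400/17 ≈ -39082.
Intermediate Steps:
A(G) = -2 + G² (A(G) = G*((G² + (-G)*G) + G) - 2 = G*((G² - G²) + G) - 2 = G*(0 + G) - 2 = G*G - 2 = G² - 2 = -2 + G²)
m = 2 (m = √((-2 + 1²) + 5) = √((-2 + 1) + 5) = √(-1 + 5) = √4 = 2)
f(n, H) = -2/17 (f(n, H) = 2/(-17) = 2*(-1/17) = -2/17)
88*(f(-7, -9) - 444) = 88*(-2/17 - 444) = 88*(-7550/17) = -664400/17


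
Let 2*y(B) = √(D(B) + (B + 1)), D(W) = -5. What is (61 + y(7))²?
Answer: (122 + √3)²/4 ≈ 3827.4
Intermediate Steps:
y(B) = √(-4 + B)/2 (y(B) = √(-5 + (B + 1))/2 = √(-5 + (1 + B))/2 = √(-4 + B)/2)
(61 + y(7))² = (61 + √(-4 + 7)/2)² = (61 + √3/2)²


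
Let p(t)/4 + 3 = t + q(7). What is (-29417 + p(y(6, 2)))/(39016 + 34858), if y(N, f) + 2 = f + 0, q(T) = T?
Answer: -29401/73874 ≈ -0.39799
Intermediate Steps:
y(N, f) = -2 + f (y(N, f) = -2 + (f + 0) = -2 + f)
p(t) = 16 + 4*t (p(t) = -12 + 4*(t + 7) = -12 + 4*(7 + t) = -12 + (28 + 4*t) = 16 + 4*t)
(-29417 + p(y(6, 2)))/(39016 + 34858) = (-29417 + (16 + 4*(-2 + 2)))/(39016 + 34858) = (-29417 + (16 + 4*0))/73874 = (-29417 + (16 + 0))*(1/73874) = (-29417 + 16)*(1/73874) = -29401*1/73874 = -29401/73874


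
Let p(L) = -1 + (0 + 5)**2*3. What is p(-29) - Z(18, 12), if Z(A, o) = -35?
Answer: 109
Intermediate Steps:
p(L) = 74 (p(L) = -1 + 5**2*3 = -1 + 25*3 = -1 + 75 = 74)
p(-29) - Z(18, 12) = 74 - 1*(-35) = 74 + 35 = 109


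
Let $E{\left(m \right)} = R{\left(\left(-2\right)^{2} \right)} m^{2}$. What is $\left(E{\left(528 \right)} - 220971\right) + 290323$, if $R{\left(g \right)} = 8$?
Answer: $2299624$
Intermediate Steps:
$E{\left(m \right)} = 8 m^{2}$
$\left(E{\left(528 \right)} - 220971\right) + 290323 = \left(8 \cdot 528^{2} - 220971\right) + 290323 = \left(8 \cdot 278784 - 220971\right) + 290323 = \left(2230272 - 220971\right) + 290323 = 2009301 + 290323 = 2299624$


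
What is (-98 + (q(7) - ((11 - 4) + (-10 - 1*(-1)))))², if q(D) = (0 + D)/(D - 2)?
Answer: 223729/25 ≈ 8949.2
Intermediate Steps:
q(D) = D/(-2 + D)
(-98 + (q(7) - ((11 - 4) + (-10 - 1*(-1)))))² = (-98 + (7/(-2 + 7) - ((11 - 4) + (-10 - 1*(-1)))))² = (-98 + (7/5 - (7 + (-10 + 1))))² = (-98 + (7*(⅕) - (7 - 9)))² = (-98 + (7/5 - 1*(-2)))² = (-98 + (7/5 + 2))² = (-98 + 17/5)² = (-473/5)² = 223729/25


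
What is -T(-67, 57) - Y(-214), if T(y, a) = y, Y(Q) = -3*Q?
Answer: -575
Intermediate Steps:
-T(-67, 57) - Y(-214) = -1*(-67) - (-3)*(-214) = 67 - 1*642 = 67 - 642 = -575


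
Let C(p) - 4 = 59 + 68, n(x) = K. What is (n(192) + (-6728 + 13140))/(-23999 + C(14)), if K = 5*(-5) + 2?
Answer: -6389/23868 ≈ -0.26768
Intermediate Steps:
K = -23 (K = -25 + 2 = -23)
n(x) = -23
C(p) = 131 (C(p) = 4 + (59 + 68) = 4 + 127 = 131)
(n(192) + (-6728 + 13140))/(-23999 + C(14)) = (-23 + (-6728 + 13140))/(-23999 + 131) = (-23 + 6412)/(-23868) = 6389*(-1/23868) = -6389/23868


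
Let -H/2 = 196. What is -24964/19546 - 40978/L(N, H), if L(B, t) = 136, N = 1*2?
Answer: -201087773/664564 ≈ -302.59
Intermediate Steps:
H = -392 (H = -2*196 = -392)
N = 2
-24964/19546 - 40978/L(N, H) = -24964/19546 - 40978/136 = -24964*1/19546 - 40978*1/136 = -12482/9773 - 20489/68 = -201087773/664564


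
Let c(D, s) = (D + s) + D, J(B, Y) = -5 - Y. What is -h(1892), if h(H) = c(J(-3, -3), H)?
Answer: -1888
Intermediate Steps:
c(D, s) = s + 2*D
h(H) = -4 + H (h(H) = H + 2*(-5 - 1*(-3)) = H + 2*(-5 + 3) = H + 2*(-2) = H - 4 = -4 + H)
-h(1892) = -(-4 + 1892) = -1*1888 = -1888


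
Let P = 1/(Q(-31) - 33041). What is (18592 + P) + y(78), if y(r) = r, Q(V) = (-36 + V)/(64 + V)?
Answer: 20358141367/1090420 ≈ 18670.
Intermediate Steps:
Q(V) = (-36 + V)/(64 + V)
P = -33/1090420 (P = 1/((-36 - 31)/(64 - 31) - 33041) = 1/(-67/33 - 33041) = 1/(-1090420/33) = -33/1090420 ≈ -3.0264e-5)
(18592 + P) + y(78) = (18592 - 33/1090420) + 78 = 20273088607/1090420 + 78 = 20358141367/1090420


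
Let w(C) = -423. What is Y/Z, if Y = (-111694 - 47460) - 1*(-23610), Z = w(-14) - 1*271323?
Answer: 67772/135873 ≈ 0.49879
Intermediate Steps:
Z = -271746 (Z = -423 - 1*271323 = -423 - 271323 = -271746)
Y = -135544 (Y = -159154 + 23610 = -135544)
Y/Z = -135544/(-271746) = -135544*(-1/271746) = 67772/135873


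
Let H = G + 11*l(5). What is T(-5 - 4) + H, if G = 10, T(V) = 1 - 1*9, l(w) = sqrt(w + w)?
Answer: 2 + 11*sqrt(10) ≈ 36.785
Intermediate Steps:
l(w) = sqrt(2)*sqrt(w) (l(w) = sqrt(2*w) = sqrt(2)*sqrt(w))
T(V) = -8 (T(V) = 1 - 9 = -8)
H = 10 + 11*sqrt(10) (H = 10 + 11*(sqrt(2)*sqrt(5)) = 10 + 11*sqrt(10) ≈ 44.785)
T(-5 - 4) + H = -8 + (10 + 11*sqrt(10)) = 2 + 11*sqrt(10)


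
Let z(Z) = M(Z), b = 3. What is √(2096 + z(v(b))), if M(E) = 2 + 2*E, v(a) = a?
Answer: 2*√526 ≈ 45.869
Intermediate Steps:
z(Z) = 2 + 2*Z
√(2096 + z(v(b))) = √(2096 + (2 + 2*3)) = √(2096 + (2 + 6)) = √(2096 + 8) = √2104 = 2*√526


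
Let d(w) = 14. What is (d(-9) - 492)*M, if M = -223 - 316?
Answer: 257642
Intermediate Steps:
M = -539
(d(-9) - 492)*M = (14 - 492)*(-539) = -478*(-539) = 257642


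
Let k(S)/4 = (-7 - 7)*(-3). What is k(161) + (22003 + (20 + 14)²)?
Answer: 23327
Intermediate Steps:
k(S) = 168 (k(S) = 4*((-7 - 7)*(-3)) = 4*(-14*(-3)) = 4*42 = 168)
k(161) + (22003 + (20 + 14)²) = 168 + (22003 + (20 + 14)²) = 168 + (22003 + 34²) = 168 + (22003 + 1156) = 168 + 23159 = 23327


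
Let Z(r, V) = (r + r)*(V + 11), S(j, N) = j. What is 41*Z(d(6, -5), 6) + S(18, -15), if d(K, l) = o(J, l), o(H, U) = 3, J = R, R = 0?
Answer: 4200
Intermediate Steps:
J = 0
d(K, l) = 3
Z(r, V) = 2*r*(11 + V) (Z(r, V) = (2*r)*(11 + V) = 2*r*(11 + V))
41*Z(d(6, -5), 6) + S(18, -15) = 41*(2*3*(11 + 6)) + 18 = 41*(2*3*17) + 18 = 41*102 + 18 = 4182 + 18 = 4200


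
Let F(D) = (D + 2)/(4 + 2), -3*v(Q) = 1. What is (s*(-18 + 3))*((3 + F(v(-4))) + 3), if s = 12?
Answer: -1130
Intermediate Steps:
v(Q) = -⅓ (v(Q) = -⅓*1 = -⅓)
F(D) = ⅓ + D/6 (F(D) = (2 + D)/6 = (2 + D)*(⅙) = ⅓ + D/6)
(s*(-18 + 3))*((3 + F(v(-4))) + 3) = (12*(-18 + 3))*((3 + (⅓ + (⅙)*(-⅓))) + 3) = (12*(-15))*((3 + (⅓ - 1/18)) + 3) = -180*((3 + 5/18) + 3) = -180*(59/18 + 3) = -180*113/18 = -1130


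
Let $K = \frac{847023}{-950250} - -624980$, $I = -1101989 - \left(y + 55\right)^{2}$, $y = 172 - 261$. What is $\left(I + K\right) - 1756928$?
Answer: $- \frac{707965990091}{316750} \approx -2.2351 \cdot 10^{6}$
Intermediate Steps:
$y = -89$ ($y = 172 - 261 = -89$)
$I = -1103145$ ($I = -1101989 - \left(-89 + 55\right)^{2} = -1101989 - \left(-34\right)^{2} = -1101989 - 1156 = -1103145$)
$K = \frac{197962132659}{316750}$ ($K = 847023 \left(- \frac{1}{950250}\right) + 624980 = - \frac{282341}{316750} + 624980 = \frac{197962132659}{316750} \approx 6.2498 \cdot 10^{5}$)
$\left(I + K\right) - 1756928 = \left(-1103145 + \frac{197962132659}{316750}\right) - 1756928 = - \frac{151459046091}{316750} - 1756928 = - \frac{707965990091}{316750}$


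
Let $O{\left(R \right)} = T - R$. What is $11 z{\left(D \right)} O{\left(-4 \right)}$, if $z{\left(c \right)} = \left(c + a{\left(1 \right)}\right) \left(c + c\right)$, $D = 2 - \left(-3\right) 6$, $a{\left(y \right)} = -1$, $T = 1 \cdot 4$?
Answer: $66880$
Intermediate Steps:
$T = 4$
$D = 20$ ($D = 2 - -18 = 2 + 18 = 20$)
$z{\left(c \right)} = 2 c \left(-1 + c\right)$ ($z{\left(c \right)} = \left(c - 1\right) \left(c + c\right) = \left(-1 + c\right) 2 c = 2 c \left(-1 + c\right)$)
$O{\left(R \right)} = 4 - R$
$11 z{\left(D \right)} O{\left(-4 \right)} = 11 \cdot 2 \cdot 20 \left(-1 + 20\right) \left(4 - -4\right) = 11 \cdot 2 \cdot 20 \cdot 19 \left(4 + 4\right) = 11 \cdot 760 \cdot 8 = 8360 \cdot 8 = 66880$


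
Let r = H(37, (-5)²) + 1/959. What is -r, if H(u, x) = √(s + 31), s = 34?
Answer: -1/959 - √65 ≈ -8.0633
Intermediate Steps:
H(u, x) = √65 (H(u, x) = √(34 + 31) = √65)
r = 1/959 + √65 (r = √65 + 1/959 = 1/959 + √65 ≈ 8.0633)
-r = -(1/959 + √65) = -1/959 - √65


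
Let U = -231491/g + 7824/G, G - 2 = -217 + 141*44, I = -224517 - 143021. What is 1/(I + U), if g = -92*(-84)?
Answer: -46282992/17012084249423 ≈ -2.7206e-6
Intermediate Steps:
I = -367538
G = 5989 (G = 2 + (-217 + 141*44) = 2 + (-217 + 6204) = 2 + 5987 = 5989)
g = 7728
U = -1325935727/46282992 (U = -231491/7728 + 7824/5989 = -1325935727/46282992 ≈ -28.648)
1/(I + U) = 1/(-367538 - 1325935727/46282992) = 1/(-17012084249423/46282992) = -46282992/17012084249423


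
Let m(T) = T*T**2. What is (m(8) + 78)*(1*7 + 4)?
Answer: 6490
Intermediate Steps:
m(T) = T**3
(m(8) + 78)*(1*7 + 4) = (8**3 + 78)*(1*7 + 4) = (512 + 78)*(7 + 4) = 590*11 = 6490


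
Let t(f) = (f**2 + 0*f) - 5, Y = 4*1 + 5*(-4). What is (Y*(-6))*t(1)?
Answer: -384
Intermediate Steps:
Y = -16 (Y = 4 - 20 = -16)
t(f) = -5 + f**2 (t(f) = (f**2 + 0) - 5 = f**2 - 5 = -5 + f**2)
(Y*(-6))*t(1) = (-16*(-6))*(-5 + 1**2) = 96*(-5 + 1) = 96*(-4) = -384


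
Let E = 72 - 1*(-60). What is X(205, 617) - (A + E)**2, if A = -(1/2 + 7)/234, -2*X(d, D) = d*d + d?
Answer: -937679209/24336 ≈ -38531.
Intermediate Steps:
X(d, D) = -d/2 - d**2/2 (X(d, D) = -(d*d + d)/2 = -(d**2 + d)/2 = -(d + d**2)/2 = -d/2 - d**2/2)
A = -5/156 (A = -(1/2 + 7)*(1/234) = -1*15/2*(1/234) = -15/2*1/234 = -5/156 ≈ -0.032051)
E = 132 (E = 72 + 60 = 132)
X(205, 617) - (A + E)**2 = -1/2*205*(1 + 205) - (-5/156 + 132)**2 = -1/2*205*206 - (20587/156)**2 = -21115 - 1*423824569/24336 = -21115 - 423824569/24336 = -937679209/24336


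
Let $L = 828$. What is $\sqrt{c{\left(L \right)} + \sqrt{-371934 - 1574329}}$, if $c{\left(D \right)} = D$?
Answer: $\sqrt{828 + i \sqrt{1946263}} \approx 35.002 + 19.929 i$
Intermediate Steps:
$\sqrt{c{\left(L \right)} + \sqrt{-371934 - 1574329}} = \sqrt{828 + \sqrt{-371934 - 1574329}} = \sqrt{828 + \sqrt{-1946263}} = \sqrt{828 + i \sqrt{1946263}}$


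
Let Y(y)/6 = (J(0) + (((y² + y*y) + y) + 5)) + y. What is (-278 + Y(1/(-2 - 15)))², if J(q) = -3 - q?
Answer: 5939168356/83521 ≈ 71110.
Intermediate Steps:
Y(y) = 12 + 12*y + 12*y² (Y(y) = 6*(((-3 - 1*0) + (((y² + y*y) + y) + 5)) + y) = 6*(((-3 + 0) + (((y² + y²) + y) + 5)) + y) = 6*((-3 + ((2*y² + y) + 5)) + y) = 6*((-3 + ((y + 2*y²) + 5)) + y) = 6*((-3 + (5 + y + 2*y²)) + y) = 6*((2 + y + 2*y²) + y) = 6*(2 + 2*y + 2*y²) = 12 + 12*y + 12*y²)
(-278 + Y(1/(-2 - 15)))² = (-278 + (12 + 12/(-2 - 15) + 12*(1/(-2 - 15))²))² = (-278 + (12 + 12/(-17) + 12*(1/(-17))²))² = (-278 + (12 + 12*(-1/17) + 12*(-1/17)²))² = (-278 + (12 - 12/17 + 12*(1/289)))² = (-278 + (12 - 12/17 + 12/289))² = (-278 + 3276/289)² = (-77066/289)² = 5939168356/83521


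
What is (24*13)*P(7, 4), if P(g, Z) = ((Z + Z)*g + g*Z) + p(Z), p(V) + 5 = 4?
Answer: 25896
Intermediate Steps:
p(V) = -1 (p(V) = -5 + 4 = -1)
P(g, Z) = -1 + 3*Z*g (P(g, Z) = ((Z + Z)*g + g*Z) - 1 = ((2*Z)*g + Z*g) - 1 = (2*Z*g + Z*g) - 1 = 3*Z*g - 1 = -1 + 3*Z*g)
(24*13)*P(7, 4) = (24*13)*(-1 + 3*4*7) = 312*(-1 + 84) = 312*83 = 25896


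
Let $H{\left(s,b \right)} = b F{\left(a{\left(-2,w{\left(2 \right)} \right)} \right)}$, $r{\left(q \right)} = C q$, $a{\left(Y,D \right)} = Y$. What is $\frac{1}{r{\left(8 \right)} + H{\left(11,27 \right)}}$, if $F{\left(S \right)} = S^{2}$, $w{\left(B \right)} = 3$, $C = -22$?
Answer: $- \frac{1}{68} \approx -0.014706$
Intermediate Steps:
$r{\left(q \right)} = - 22 q$
$H{\left(s,b \right)} = 4 b$ ($H{\left(s,b \right)} = b \left(-2\right)^{2} = b 4 = 4 b$)
$\frac{1}{r{\left(8 \right)} + H{\left(11,27 \right)}} = \frac{1}{\left(-22\right) 8 + 4 \cdot 27} = \frac{1}{-176 + 108} = \frac{1}{-68} = - \frac{1}{68}$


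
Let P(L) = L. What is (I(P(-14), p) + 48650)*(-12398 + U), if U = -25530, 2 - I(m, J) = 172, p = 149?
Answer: -1838749440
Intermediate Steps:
I(m, J) = -170 (I(m, J) = 2 - 1*172 = 2 - 172 = -170)
(I(P(-14), p) + 48650)*(-12398 + U) = (-170 + 48650)*(-12398 - 25530) = 48480*(-37928) = -1838749440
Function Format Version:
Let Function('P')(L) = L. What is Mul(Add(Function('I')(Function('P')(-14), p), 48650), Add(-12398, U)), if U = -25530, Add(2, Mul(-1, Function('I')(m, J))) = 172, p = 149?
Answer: -1838749440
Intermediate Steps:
Function('I')(m, J) = -170 (Function('I')(m, J) = Add(2, Mul(-1, 172)) = Add(2, -172) = -170)
Mul(Add(Function('I')(Function('P')(-14), p), 48650), Add(-12398, U)) = Mul(Add(-170, 48650), Add(-12398, -25530)) = Mul(48480, -37928) = -1838749440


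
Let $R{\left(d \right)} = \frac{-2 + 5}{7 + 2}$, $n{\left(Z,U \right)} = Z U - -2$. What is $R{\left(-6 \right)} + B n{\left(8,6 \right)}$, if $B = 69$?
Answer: $\frac{10351}{3} \approx 3450.3$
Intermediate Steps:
$n{\left(Z,U \right)} = 2 + U Z$ ($n{\left(Z,U \right)} = U Z + 2 = 2 + U Z$)
$R{\left(d \right)} = \frac{1}{3}$ ($R{\left(d \right)} = \frac{3}{9} = 3 \cdot \frac{1}{9} = \frac{1}{3}$)
$R{\left(-6 \right)} + B n{\left(8,6 \right)} = \frac{1}{3} + 69 \left(2 + 6 \cdot 8\right) = \frac{1}{3} + 69 \left(2 + 48\right) = \frac{1}{3} + 69 \cdot 50 = \frac{1}{3} + 3450 = \frac{10351}{3}$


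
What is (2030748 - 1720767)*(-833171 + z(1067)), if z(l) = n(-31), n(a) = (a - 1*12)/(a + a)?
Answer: -16012551815379/62 ≈ -2.5827e+11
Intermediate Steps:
n(a) = (-12 + a)/(2*a) (n(a) = (a - 12)/((2*a)) = (-12 + a)*(1/(2*a)) = (-12 + a)/(2*a))
z(l) = 43/62 (z(l) = (½)*(-12 - 31)/(-31) = (½)*(-1/31)*(-43) = 43/62)
(2030748 - 1720767)*(-833171 + z(1067)) = (2030748 - 1720767)*(-833171 + 43/62) = 309981*(-51656559/62) = -16012551815379/62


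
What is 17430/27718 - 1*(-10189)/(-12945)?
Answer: -28393676/179404755 ≈ -0.15827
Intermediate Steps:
17430/27718 - 1*(-10189)/(-12945) = 17430*(1/27718) + 10189*(-1/12945) = 8715/13859 - 10189/12945 = -28393676/179404755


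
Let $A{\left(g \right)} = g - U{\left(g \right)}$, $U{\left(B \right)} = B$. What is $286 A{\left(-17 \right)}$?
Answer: $0$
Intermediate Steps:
$A{\left(g \right)} = 0$ ($A{\left(g \right)} = g - g = 0$)
$286 A{\left(-17 \right)} = 286 \cdot 0 = 0$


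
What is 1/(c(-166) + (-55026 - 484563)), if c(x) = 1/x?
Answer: -166/89571775 ≈ -1.8533e-6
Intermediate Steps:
1/(c(-166) + (-55026 - 484563)) = 1/(1/(-166) + (-55026 - 484563)) = 1/(-1/166 - 539589) = 1/(-89571775/166) = -166/89571775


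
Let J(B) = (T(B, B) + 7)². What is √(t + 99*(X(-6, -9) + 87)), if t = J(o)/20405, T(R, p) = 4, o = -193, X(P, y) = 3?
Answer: √30659553155/1855 ≈ 94.393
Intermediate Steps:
J(B) = 121 (J(B) = (4 + 7)² = 11² = 121)
t = 11/1855 (t = 121/20405 = 121*(1/20405) = 11/1855 ≈ 0.0059299)
√(t + 99*(X(-6, -9) + 87)) = √(11/1855 + 99*(3 + 87)) = √(11/1855 + 99*90) = √(11/1855 + 8910) = √(16528061/1855) = √30659553155/1855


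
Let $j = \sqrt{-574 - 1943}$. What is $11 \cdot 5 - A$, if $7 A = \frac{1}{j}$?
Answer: $55 + \frac{i \sqrt{2517}}{17619} \approx 55.0 + 0.0028475 i$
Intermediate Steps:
$j = i \sqrt{2517}$ ($j = \sqrt{-2517} = i \sqrt{2517} \approx 50.17 i$)
$A = - \frac{i \sqrt{2517}}{17619}$ ($A = \frac{1}{7 i \sqrt{2517}} = \frac{\left(- \frac{1}{2517}\right) i \sqrt{2517}}{7} = - \frac{i \sqrt{2517}}{17619} \approx - 0.0028475 i$)
$11 \cdot 5 - A = 11 \cdot 5 - - \frac{i \sqrt{2517}}{17619} = 55 + \frac{i \sqrt{2517}}{17619}$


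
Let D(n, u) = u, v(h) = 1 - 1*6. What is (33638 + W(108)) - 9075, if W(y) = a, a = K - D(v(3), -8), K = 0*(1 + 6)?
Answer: 24571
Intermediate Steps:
v(h) = -5 (v(h) = 1 - 6 = -5)
K = 0 (K = 0*7 = 0)
a = 8 (a = 0 - 1*(-8) = 0 + 8 = 8)
W(y) = 8
(33638 + W(108)) - 9075 = (33638 + 8) - 9075 = 33646 - 9075 = 24571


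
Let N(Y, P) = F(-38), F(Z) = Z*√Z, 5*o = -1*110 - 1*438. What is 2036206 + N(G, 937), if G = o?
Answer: 2036206 - 38*I*√38 ≈ 2.0362e+6 - 234.25*I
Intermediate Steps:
o = -548/5 (o = (-1*110 - 1*438)/5 = (-110 - 438)/5 = (⅕)*(-548) = -548/5 ≈ -109.60)
G = -548/5 ≈ -109.60
F(Z) = Z^(3/2)
N(Y, P) = -38*I*√38 (N(Y, P) = (-38)^(3/2) = -38*I*√38)
2036206 + N(G, 937) = 2036206 - 38*I*√38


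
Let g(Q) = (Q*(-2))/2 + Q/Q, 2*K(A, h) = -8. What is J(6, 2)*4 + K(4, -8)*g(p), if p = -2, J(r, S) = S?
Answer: -4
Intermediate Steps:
K(A, h) = -4 (K(A, h) = (½)*(-8) = -4)
g(Q) = 1 - Q (g(Q) = -2*Q*(½) + 1 = -Q + 1 = 1 - Q)
J(6, 2)*4 + K(4, -8)*g(p) = 2*4 - 4*(1 - 1*(-2)) = 8 - 4*(1 + 2) = 8 - 4*3 = 8 - 12 = -4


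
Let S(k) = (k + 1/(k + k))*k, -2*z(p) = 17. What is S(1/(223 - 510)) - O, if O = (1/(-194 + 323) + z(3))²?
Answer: -392669347867/5482810116 ≈ -71.618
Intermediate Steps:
z(p) = -17/2 (z(p) = -½*17 = -17/2)
S(k) = k*(k + 1/(2*k)) (S(k) = (k + 1/(2*k))*k = k*(k + 1/(2*k)))
O = 4800481/66564 (O = (1/(-194 + 323) - 17/2)² = (1/129 - 17/2)² = (-2191/258)² = 4800481/66564 ≈ 72.118)
S(1/(223 - 510)) - O = (½ + (1/(223 - 510))²) - 1*4800481/66564 = (½ + (1/(-287))²) - 4800481/66564 = (½ + (-1/287)²) - 4800481/66564 = (½ + 1/82369) - 4800481/66564 = 82371/164738 - 4800481/66564 = -392669347867/5482810116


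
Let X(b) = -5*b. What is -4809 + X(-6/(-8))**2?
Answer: -76719/16 ≈ -4794.9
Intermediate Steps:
-4809 + X(-6/(-8))**2 = -4809 + (-(-30)/(-8))**2 = -4809 + (-(-30)*(-1)/8)**2 = -4809 + (-5*3/4)**2 = -4809 + (-15/4)**2 = -4809 + 225/16 = -76719/16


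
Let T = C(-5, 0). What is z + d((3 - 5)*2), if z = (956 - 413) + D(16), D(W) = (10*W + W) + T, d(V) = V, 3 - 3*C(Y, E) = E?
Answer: 716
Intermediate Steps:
C(Y, E) = 1 - E/3
T = 1 (T = 1 - ⅓*0 = 1 + 0 = 1)
D(W) = 1 + 11*W (D(W) = (10*W + W) + 1 = 11*W + 1 = 1 + 11*W)
z = 720 (z = (956 - 413) + (1 + 11*16) = 543 + (1 + 176) = 543 + 177 = 720)
z + d((3 - 5)*2) = 720 + (3 - 5)*2 = 720 - 2*2 = 720 - 4 = 716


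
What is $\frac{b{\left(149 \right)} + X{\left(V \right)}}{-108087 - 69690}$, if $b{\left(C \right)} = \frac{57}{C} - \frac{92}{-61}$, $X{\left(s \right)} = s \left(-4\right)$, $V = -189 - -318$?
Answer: $\frac{4672739}{1615815153} \approx 0.0028919$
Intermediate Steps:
$V = 129$ ($V = -189 + 318 = 129$)
$X{\left(s \right)} = - 4 s$
$b{\left(C \right)} = \frac{92}{61} + \frac{57}{C}$ ($b{\left(C \right)} = \frac{57}{C} - - \frac{92}{61} = \frac{57}{C} + \frac{92}{61} = \frac{92}{61} + \frac{57}{C}$)
$\frac{b{\left(149 \right)} + X{\left(V \right)}}{-108087 - 69690} = \frac{\left(\frac{92}{61} + \frac{57}{149}\right) - 516}{-108087 - 69690} = \frac{\left(\frac{92}{61} + 57 \cdot \frac{1}{149}\right) - 516}{-177777} = \left(\left(\frac{92}{61} + \frac{57}{149}\right) - 516\right) \left(- \frac{1}{177777}\right) = \left(\frac{17185}{9089} - 516\right) \left(- \frac{1}{177777}\right) = \left(- \frac{4672739}{9089}\right) \left(- \frac{1}{177777}\right) = \frac{4672739}{1615815153}$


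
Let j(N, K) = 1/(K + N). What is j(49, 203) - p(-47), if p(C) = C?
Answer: 11845/252 ≈ 47.004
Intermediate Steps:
j(49, 203) - p(-47) = 1/(203 + 49) - 1*(-47) = 1/252 + 47 = 11845/252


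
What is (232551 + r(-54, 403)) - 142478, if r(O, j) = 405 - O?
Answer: 90532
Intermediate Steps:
(232551 + r(-54, 403)) - 142478 = (232551 + (405 - 1*(-54))) - 142478 = (232551 + (405 + 54)) - 142478 = (232551 + 459) - 142478 = 233010 - 142478 = 90532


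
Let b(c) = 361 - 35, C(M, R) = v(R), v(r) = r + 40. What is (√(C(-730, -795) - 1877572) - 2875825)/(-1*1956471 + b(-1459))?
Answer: 575165/391229 - 3*I*√208703/1956145 ≈ 1.4701 - 0.00070062*I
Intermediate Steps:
v(r) = 40 + r
C(M, R) = 40 + R
b(c) = 326
(√(C(-730, -795) - 1877572) - 2875825)/(-1*1956471 + b(-1459)) = (√((40 - 795) - 1877572) - 2875825)/(-1*1956471 + 326) = (√(-755 - 1877572) - 2875825)/(-1956471 + 326) = (√(-1878327) - 2875825)/(-1956145) = (3*I*√208703 - 2875825)*(-1/1956145) = (-2875825 + 3*I*√208703)*(-1/1956145) = 575165/391229 - 3*I*√208703/1956145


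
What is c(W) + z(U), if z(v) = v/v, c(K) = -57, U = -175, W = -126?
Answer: -56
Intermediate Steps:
z(v) = 1
c(W) + z(U) = -57 + 1 = -56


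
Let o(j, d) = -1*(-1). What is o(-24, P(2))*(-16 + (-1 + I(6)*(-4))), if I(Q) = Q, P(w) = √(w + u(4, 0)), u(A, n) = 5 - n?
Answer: -41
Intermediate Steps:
P(w) = √(5 + w) (P(w) = √(w + (5 - 1*0)) = √(w + (5 + 0)) = √(w + 5) = √(5 + w))
o(j, d) = 1
o(-24, P(2))*(-16 + (-1 + I(6)*(-4))) = 1*(-16 + (-1 + 6*(-4))) = 1*(-16 + (-1 - 24)) = 1*(-16 - 25) = 1*(-41) = -41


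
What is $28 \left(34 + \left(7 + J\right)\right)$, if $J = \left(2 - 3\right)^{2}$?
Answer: $1176$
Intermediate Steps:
$J = 1$ ($J = \left(2 + \left(-5 + 2\right)\right)^{2} = \left(2 - 3\right)^{2} = \left(-1\right)^{2} = 1$)
$28 \left(34 + \left(7 + J\right)\right) = 28 \left(34 + \left(7 + 1\right)\right) = 28 \left(34 + 8\right) = 28 \cdot 42 = 1176$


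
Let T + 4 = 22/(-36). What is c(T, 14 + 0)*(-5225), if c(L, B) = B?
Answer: -73150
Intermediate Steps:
T = -83/18 (T = -4 + 22/(-36) = -4 + 22*(-1/36) = -4 - 11/18 = -83/18 ≈ -4.6111)
c(T, 14 + 0)*(-5225) = (14 + 0)*(-5225) = 14*(-5225) = -73150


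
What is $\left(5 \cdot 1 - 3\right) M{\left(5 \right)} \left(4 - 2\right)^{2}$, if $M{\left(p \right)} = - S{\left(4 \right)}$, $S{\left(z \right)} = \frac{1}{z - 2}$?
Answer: $-4$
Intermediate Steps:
$S{\left(z \right)} = \frac{1}{-2 + z}$
$M{\left(p \right)} = - \frac{1}{2}$ ($M{\left(p \right)} = - \frac{1}{-2 + 4} = - \frac{1}{2}$)
$\left(5 \cdot 1 - 3\right) M{\left(5 \right)} \left(4 - 2\right)^{2} = \left(5 \cdot 1 - 3\right) \left(- \frac{1}{2}\right) \left(4 - 2\right)^{2} = \left(5 - 3\right) \left(- \frac{1}{2}\right) 2^{2} = 2 \left(- \frac{1}{2}\right) 4 = \left(-1\right) 4 = -4$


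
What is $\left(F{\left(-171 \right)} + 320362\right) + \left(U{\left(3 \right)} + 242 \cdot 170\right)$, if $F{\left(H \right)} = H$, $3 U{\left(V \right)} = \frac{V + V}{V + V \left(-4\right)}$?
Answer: $\frac{3251977}{9} \approx 3.6133 \cdot 10^{5}$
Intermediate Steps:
$U{\left(V \right)} = - \frac{2}{9}$ ($U{\left(V \right)} = \frac{\left(V + V\right) \frac{1}{V + V \left(-4\right)}}{3} = \frac{2 V \frac{1}{V - 4 V}}{3} = \frac{2 V \frac{1}{\left(-3\right) V}}{3} = \frac{2 V \left(- \frac{1}{3 V}\right)}{3} = \frac{1}{3} \left(- \frac{2}{3}\right) = - \frac{2}{9}$)
$\left(F{\left(-171 \right)} + 320362\right) + \left(U{\left(3 \right)} + 242 \cdot 170\right) = \left(-171 + 320362\right) + \left(- \frac{2}{9} + 242 \cdot 170\right) = 320191 + \left(- \frac{2}{9} + 41140\right) = 320191 + \frac{370258}{9} = \frac{3251977}{9}$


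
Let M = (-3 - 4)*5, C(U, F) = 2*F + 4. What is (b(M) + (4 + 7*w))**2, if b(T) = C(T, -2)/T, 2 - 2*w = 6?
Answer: 100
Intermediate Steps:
w = -2 (w = 1 - 1/2*6 = 1 - 3 = -2)
C(U, F) = 4 + 2*F
M = -35 (M = -7*5 = -35)
b(T) = 0 (b(T) = (4 + 2*(-2))/T = (4 - 4)/T = 0/T = 0)
(b(M) + (4 + 7*w))**2 = (0 + (4 + 7*(-2)))**2 = (0 + (4 - 14))**2 = (0 - 10)**2 = (-10)**2 = 100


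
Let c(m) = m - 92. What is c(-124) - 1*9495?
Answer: -9711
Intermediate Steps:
c(m) = -92 + m
c(-124) - 1*9495 = (-92 - 124) - 1*9495 = -216 - 9495 = -9711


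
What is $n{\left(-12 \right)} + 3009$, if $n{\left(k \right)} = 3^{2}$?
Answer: $3018$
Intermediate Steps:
$n{\left(k \right)} = 9$
$n{\left(-12 \right)} + 3009 = 9 + 3009 = 3018$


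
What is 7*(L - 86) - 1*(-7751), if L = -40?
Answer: 6869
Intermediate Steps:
7*(L - 86) - 1*(-7751) = 7*(-40 - 86) - 1*(-7751) = 7*(-126) + 7751 = -882 + 7751 = 6869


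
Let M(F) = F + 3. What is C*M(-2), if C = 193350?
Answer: 193350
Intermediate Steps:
M(F) = 3 + F
C*M(-2) = 193350*(3 - 2) = 193350*1 = 193350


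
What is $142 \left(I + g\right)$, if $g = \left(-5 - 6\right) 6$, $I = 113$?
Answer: $6674$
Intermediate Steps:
$g = -66$ ($g = \left(-11\right) 6 = -66$)
$142 \left(I + g\right) = 142 \left(113 - 66\right) = 142 \cdot 47 = 6674$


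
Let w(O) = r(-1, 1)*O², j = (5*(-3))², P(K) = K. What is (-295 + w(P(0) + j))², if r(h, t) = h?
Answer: 2592846400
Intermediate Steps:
j = 225 (j = (-15)² = 225)
w(O) = -O²
(-295 + w(P(0) + j))² = (-295 - (0 + 225)²)² = (-295 - 1*225²)² = (-295 - 1*50625)² = (-295 - 50625)² = (-50920)² = 2592846400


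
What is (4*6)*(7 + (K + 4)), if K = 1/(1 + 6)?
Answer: 1872/7 ≈ 267.43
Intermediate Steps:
K = 1/7 ≈ 0.14286
(4*6)*(7 + (K + 4)) = (4*6)*(7 + (1/7 + 4)) = 24*(7 + 29/7) = 24*(78/7) = 1872/7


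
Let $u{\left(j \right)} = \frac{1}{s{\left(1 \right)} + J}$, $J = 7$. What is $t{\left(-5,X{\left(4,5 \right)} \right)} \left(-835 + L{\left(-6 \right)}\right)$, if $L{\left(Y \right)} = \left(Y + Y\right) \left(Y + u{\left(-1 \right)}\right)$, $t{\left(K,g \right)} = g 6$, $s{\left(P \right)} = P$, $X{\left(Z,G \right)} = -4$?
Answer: $18348$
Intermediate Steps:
$u{\left(j \right)} = \frac{1}{8}$ ($u{\left(j \right)} = \frac{1}{1 + 7} = \frac{1}{8}$)
$t{\left(K,g \right)} = 6 g$
$L{\left(Y \right)} = 2 Y \left(\frac{1}{8} + Y\right)$ ($L{\left(Y \right)} = \left(Y + Y\right) \left(Y + \frac{1}{8}\right) = 2 Y \left(\frac{1}{8} + Y\right)$)
$t{\left(-5,X{\left(4,5 \right)} \right)} \left(-835 + L{\left(-6 \right)}\right) = 6 \left(-4\right) \left(-835 + \frac{1}{4} \left(-6\right) \left(1 + 8 \left(-6\right)\right)\right) = - 24 \left(-835 + \frac{1}{4} \left(-6\right) \left(1 - 48\right)\right) = - 24 \left(-835 + \frac{1}{4} \left(-6\right) \left(-47\right)\right) = - 24 \left(-835 + \frac{141}{2}\right) = \left(-24\right) \left(- \frac{1529}{2}\right) = 18348$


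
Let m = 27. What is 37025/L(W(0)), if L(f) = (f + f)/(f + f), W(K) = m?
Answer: 37025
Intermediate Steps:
W(K) = 27
L(f) = 1 (L(f) = (2*f)/((2*f)) = (2*f)*(1/(2*f)) = 1)
37025/L(W(0)) = 37025/1 = 37025*1 = 37025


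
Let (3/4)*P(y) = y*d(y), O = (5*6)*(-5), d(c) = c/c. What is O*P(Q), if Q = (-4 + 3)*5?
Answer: 1000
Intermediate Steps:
d(c) = 1
O = -150 (O = 30*(-5) = -150)
Q = -5 (Q = -1*5 = -5)
P(y) = 4*y/3 (P(y) = 4*(y*1)/3 = 4*y/3)
O*P(Q) = -200*(-5) = -150*(-20/3) = 1000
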